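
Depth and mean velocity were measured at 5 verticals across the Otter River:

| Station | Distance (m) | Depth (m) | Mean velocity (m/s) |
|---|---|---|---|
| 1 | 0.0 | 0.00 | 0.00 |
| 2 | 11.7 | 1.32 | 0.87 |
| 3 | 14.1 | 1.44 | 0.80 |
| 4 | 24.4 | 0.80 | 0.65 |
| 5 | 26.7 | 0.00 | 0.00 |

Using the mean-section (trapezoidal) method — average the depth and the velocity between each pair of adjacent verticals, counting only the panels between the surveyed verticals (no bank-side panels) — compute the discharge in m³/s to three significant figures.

Panel 1-2: Δb = 11.7 m, d̄ = (0.00+1.32)/2 = 0.66, v̄ = (0.00+0.87)/2 = 0.435 → q = 11.7×0.66×0.435 = 3.359 m³/s
Panel 2-3: Δb = 2.4 m, d̄ = (1.32+1.44)/2 = 1.38, v̄ = (0.87+0.80)/2 = 0.835 → q = 2.4×1.38×0.835 = 2.766 m³/s
Panel 3-4: Δb = 10.3 m, d̄ = (1.44+0.80)/2 = 1.12, v̄ = (0.80+0.65)/2 = 0.725 → q = 10.3×1.12×0.725 = 8.364 m³/s
Panel 4-5: Δb = 2.3 m, d̄ = (0.80+0.00)/2 = 0.4, v̄ = (0.65+0.00)/2 = 0.325 → q = 2.3×0.4×0.325 = 0.2990 m³/s
Q = Σ q = 14.79 m³/s

14.8 m³/s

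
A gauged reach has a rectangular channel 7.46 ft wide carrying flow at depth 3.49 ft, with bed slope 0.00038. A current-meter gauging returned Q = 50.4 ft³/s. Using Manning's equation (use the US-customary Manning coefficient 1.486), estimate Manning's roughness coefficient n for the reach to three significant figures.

A = b·y = 7.46 × 3.49 = 26.04 ft²
P = b + 2y = 7.46 + 2×3.49 = 14.44 ft
R = A/P = 26.04/14.44 = 1.803 ft
n = (1.486/Q)·A·R^(2/3)·S^(1/2) = (1.486/50.4) × 26.04 × 1.481 × 0.01949 = 0.02217

0.0222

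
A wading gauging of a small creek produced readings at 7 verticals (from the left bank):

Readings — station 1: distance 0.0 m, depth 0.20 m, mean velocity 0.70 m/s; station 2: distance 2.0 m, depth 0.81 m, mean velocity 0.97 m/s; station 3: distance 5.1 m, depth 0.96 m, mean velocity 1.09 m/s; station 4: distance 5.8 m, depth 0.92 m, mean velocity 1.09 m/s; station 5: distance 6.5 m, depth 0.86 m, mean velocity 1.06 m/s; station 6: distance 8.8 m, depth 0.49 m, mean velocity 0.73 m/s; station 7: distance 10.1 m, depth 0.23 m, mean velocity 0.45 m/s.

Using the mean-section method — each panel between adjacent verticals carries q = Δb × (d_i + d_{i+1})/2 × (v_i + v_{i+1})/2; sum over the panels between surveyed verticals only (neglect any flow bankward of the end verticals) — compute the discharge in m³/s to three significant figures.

6.72 m³/s

Panel 1-2: Δb = 2 m, d̄ = (0.20+0.81)/2 = 0.505, v̄ = (0.70+0.97)/2 = 0.835 → q = 2×0.505×0.835 = 0.8434 m³/s
Panel 2-3: Δb = 3.1 m, d̄ = (0.81+0.96)/2 = 0.885, v̄ = (0.97+1.09)/2 = 1.03 → q = 3.1×0.885×1.03 = 2.826 m³/s
Panel 3-4: Δb = 0.7 m, d̄ = (0.96+0.92)/2 = 0.94, v̄ = (1.09+1.09)/2 = 1.09 → q = 0.7×0.94×1.09 = 0.7172 m³/s
Panel 4-5: Δb = 0.7 m, d̄ = (0.92+0.86)/2 = 0.89, v̄ = (1.09+1.06)/2 = 1.075 → q = 0.7×0.89×1.075 = 0.6697 m³/s
Panel 5-6: Δb = 2.3 m, d̄ = (0.86+0.49)/2 = 0.675, v̄ = (1.06+0.73)/2 = 0.895 → q = 2.3×0.675×0.895 = 1.389 m³/s
Panel 6-7: Δb = 1.3 m, d̄ = (0.49+0.23)/2 = 0.36, v̄ = (0.73+0.45)/2 = 0.59 → q = 1.3×0.36×0.59 = 0.2761 m³/s
Q = Σ q = 6.722 m³/s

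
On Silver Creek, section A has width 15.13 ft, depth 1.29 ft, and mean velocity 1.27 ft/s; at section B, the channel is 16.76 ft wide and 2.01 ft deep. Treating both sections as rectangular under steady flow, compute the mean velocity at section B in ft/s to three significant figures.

0.736 ft/s

Q = A₁V₁ = (15.13×1.29) × 1.27 = 24.79 ft³/s
A₂ = 16.76 × 2.01 = 33.69 ft²
V₂ = Q/A₂ = 24.79/33.69 = 0.7358 ft/s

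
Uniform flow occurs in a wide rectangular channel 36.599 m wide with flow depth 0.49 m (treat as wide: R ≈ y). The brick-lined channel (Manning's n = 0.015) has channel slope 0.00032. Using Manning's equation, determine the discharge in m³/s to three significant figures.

A = b·y = 36.599 × 0.49 = 17.93 m²
Wide channel: R ≈ y = 0.49 m
Q = (1/n)·A·R^(2/3)·S^(1/2) = (1/0.015) × 17.93 × 0.4900^(2/3) × 0.00032^(1/2) = 13.29 m³/s

13.3 m³/s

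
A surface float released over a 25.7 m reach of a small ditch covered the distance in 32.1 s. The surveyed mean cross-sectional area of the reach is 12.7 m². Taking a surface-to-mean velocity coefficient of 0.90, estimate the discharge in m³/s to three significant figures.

v_surface = L / t̄ = 25.7 / 32.1 = 0.8006 m/s
v_mean = 0.90 × 0.8006 = 0.7206 m/s
Q = A × v_mean = 12.7 × 0.7206 = 9.151 m³/s

9.15 m³/s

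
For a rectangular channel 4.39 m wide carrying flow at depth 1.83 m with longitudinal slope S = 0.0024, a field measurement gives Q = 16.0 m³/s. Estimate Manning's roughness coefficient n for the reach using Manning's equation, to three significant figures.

0.0246

A = b·y = 4.39 × 1.83 = 8.034 m²
P = b + 2y = 4.39 + 2×1.83 = 8.050 m
R = A/P = 8.034/8.050 = 0.9980 m
n = (1/Q)·A·R^(2/3)·S^(1/2) = (1/16.0) × 8.034 × 0.9986 × 0.04899 = 0.02456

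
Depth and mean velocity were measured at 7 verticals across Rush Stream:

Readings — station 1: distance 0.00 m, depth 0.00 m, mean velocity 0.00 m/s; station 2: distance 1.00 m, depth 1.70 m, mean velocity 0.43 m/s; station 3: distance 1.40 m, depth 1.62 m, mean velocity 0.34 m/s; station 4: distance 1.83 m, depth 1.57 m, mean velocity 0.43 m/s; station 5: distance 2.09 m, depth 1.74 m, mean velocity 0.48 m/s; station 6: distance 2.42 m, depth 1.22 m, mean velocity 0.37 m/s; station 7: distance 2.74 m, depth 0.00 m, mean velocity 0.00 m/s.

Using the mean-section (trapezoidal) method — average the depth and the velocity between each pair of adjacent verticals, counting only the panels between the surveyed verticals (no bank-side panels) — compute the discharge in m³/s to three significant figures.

1.14 m³/s

Panel 1-2: Δb = 1 m, d̄ = (0.00+1.70)/2 = 0.85, v̄ = (0.00+0.43)/2 = 0.215 → q = 1×0.85×0.215 = 0.1828 m³/s
Panel 2-3: Δb = 0.4 m, d̄ = (1.70+1.62)/2 = 1.66, v̄ = (0.43+0.34)/2 = 0.385 → q = 0.4×1.66×0.385 = 0.2556 m³/s
Panel 3-4: Δb = 0.43 m, d̄ = (1.62+1.57)/2 = 1.595, v̄ = (0.34+0.43)/2 = 0.385 → q = 0.43×1.595×0.385 = 0.2641 m³/s
Panel 4-5: Δb = 0.26 m, d̄ = (1.57+1.74)/2 = 1.655, v̄ = (0.43+0.48)/2 = 0.455 → q = 0.26×1.655×0.455 = 0.1958 m³/s
Panel 5-6: Δb = 0.33 m, d̄ = (1.74+1.22)/2 = 1.48, v̄ = (0.48+0.37)/2 = 0.425 → q = 0.33×1.48×0.425 = 0.2076 m³/s
Panel 6-7: Δb = 0.32 m, d̄ = (1.22+0.00)/2 = 0.61, v̄ = (0.37+0.00)/2 = 0.185 → q = 0.32×0.61×0.185 = 0.03611 m³/s
Q = Σ q = 1.142 m³/s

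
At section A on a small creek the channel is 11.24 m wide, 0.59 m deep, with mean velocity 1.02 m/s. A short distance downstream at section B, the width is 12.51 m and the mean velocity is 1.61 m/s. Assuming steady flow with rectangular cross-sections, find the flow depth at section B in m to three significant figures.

Q = A₁V₁ = (11.24×0.59) × 1.02 = 6.764 m³/s
d₂ = Q/(b₂ V₂) = 6.764/(12.51×1.61) = 0.3358 m

0.336 m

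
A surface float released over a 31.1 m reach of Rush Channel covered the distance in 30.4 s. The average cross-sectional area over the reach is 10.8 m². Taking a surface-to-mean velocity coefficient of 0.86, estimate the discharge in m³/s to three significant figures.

v_surface = L / t̄ = 31.1 / 30.4 = 1.023 m/s
v_mean = 0.86 × 1.023 = 0.8798 m/s
Q = A × v_mean = 10.8 × 0.8798 = 9.502 m³/s

9.50 m³/s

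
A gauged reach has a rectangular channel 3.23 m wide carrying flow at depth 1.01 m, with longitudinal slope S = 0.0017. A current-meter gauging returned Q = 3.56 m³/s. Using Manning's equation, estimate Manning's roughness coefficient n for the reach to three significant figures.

0.0275

A = b·y = 3.23 × 1.01 = 3.262 m²
P = b + 2y = 3.23 + 2×1.01 = 5.250 m
R = A/P = 3.262/5.250 = 0.6214 m
n = (1/Q)·A·R^(2/3)·S^(1/2) = (1/3.56) × 3.262 × 0.7282 × 0.04123 = 0.02751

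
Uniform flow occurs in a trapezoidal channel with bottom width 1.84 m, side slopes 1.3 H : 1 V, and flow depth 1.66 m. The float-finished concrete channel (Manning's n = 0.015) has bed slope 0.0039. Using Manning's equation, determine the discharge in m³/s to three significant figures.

26.0 m³/s

A = (b + z·y)·y = (1.84 + 1.3×1.66)×1.66 = 6.637 m²
P = b + 2y√(1+z²) = 1.84 + 2×1.66×√(1+1.3²) = 7.285 m
R = A/P = 6.637/7.285 = 0.9110 m
Q = (1/n)·A·R^(2/3)·S^(1/2) = (1/0.015) × 6.637 × 0.9110^(2/3) × 0.0039^(1/2) = 25.97 m³/s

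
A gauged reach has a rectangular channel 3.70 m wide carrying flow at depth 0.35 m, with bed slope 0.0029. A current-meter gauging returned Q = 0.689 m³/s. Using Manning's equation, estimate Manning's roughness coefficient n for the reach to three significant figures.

A = b·y = 3.70 × 0.35 = 1.295 m²
P = b + 2y = 3.70 + 2×0.35 = 4.400 m
R = A/P = 1.295/4.400 = 0.2943 m
n = (1/Q)·A·R^(2/3)·S^(1/2) = (1/0.689) × 1.295 × 0.4425 × 0.05385 = 0.04478

0.0448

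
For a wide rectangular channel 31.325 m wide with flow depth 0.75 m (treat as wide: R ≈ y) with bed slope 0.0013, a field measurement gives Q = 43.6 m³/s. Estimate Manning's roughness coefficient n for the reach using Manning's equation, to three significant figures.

0.0160

A = b·y = 31.325 × 0.75 = 23.49 m²
Wide channel: R ≈ y = 0.75 m
n = (1/Q)·A·R^(2/3)·S^(1/2) = (1/43.6) × 23.49 × 0.8255 × 0.03606 = 0.01604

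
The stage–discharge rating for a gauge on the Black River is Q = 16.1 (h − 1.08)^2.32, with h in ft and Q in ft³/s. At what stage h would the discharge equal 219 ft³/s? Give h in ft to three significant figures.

4.16 ft

h − h₀ = (Q/C)^(1/b) = (219/16.1)^(1/2.32) = 3.081 ft
h = 1.08 + 3.081 = 4.161 ft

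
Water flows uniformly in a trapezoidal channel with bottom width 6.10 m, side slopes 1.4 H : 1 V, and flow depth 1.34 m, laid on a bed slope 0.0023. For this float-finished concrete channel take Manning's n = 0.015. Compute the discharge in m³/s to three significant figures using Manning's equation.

34.1 m³/s

A = (b + z·y)·y = (6.10 + 1.4×1.34)×1.34 = 10.69 m²
P = b + 2y√(1+z²) = 6.10 + 2×1.34×√(1+1.4²) = 10.71 m
R = A/P = 10.69/10.71 = 0.9979 m
Q = (1/n)·A·R^(2/3)·S^(1/2) = (1/0.015) × 10.69 × 0.9979^(2/3) × 0.0023^(1/2) = 34.12 m³/s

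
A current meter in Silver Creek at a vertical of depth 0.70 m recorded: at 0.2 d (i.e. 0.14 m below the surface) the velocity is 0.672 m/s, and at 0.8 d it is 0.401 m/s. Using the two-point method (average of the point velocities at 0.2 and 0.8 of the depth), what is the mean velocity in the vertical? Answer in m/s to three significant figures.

v̄ = (0.672 + 0.401) / 2 = 0.5365 m/s

0.537 m/s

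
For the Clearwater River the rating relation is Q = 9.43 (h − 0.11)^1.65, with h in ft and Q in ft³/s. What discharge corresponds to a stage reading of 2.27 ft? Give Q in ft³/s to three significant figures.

33.6 ft³/s

Q = 9.43 × (2.27 − 0.11)^1.65 = 9.43 × 2.16^1.65 = 33.60 ft³/s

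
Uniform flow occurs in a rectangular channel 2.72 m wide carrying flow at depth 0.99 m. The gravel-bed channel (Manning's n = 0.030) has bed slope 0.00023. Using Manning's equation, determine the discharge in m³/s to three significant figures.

A = b·y = 2.72 × 0.99 = 2.693 m²
P = b + 2y = 2.72 + 2×0.99 = 4.700 m
R = A/P = 2.693/4.700 = 0.5729 m
Q = (1/n)·A·R^(2/3)·S^(1/2) = (1/0.030) × 2.693 × 0.5729^(2/3) × 0.00023^(1/2) = 0.9390 m³/s

0.939 m³/s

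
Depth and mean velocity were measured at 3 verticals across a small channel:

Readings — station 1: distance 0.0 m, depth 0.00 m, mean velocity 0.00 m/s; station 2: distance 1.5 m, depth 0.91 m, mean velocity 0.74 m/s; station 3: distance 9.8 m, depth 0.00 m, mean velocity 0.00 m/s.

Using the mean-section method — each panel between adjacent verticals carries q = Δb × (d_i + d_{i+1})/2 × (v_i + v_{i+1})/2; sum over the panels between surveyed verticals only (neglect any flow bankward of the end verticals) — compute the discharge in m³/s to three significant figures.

Panel 1-2: Δb = 1.5 m, d̄ = (0.00+0.91)/2 = 0.455, v̄ = (0.00+0.74)/2 = 0.37 → q = 1.5×0.455×0.37 = 0.2525 m³/s
Panel 2-3: Δb = 8.3 m, d̄ = (0.91+0.00)/2 = 0.455, v̄ = (0.74+0.00)/2 = 0.37 → q = 8.3×0.455×0.37 = 1.397 m³/s
Q = Σ q = 1.650 m³/s

1.65 m³/s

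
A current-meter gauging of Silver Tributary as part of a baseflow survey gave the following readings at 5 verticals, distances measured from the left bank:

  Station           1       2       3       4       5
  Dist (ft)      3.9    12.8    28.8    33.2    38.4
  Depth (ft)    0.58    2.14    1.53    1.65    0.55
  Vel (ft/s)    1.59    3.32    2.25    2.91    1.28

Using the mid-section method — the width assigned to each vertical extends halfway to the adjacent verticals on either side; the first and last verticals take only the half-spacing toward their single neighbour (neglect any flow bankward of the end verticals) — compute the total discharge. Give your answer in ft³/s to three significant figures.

153 ft³/s

w_1 = (12.8 − 3.9)/2 = 4.45 ft; q_1 = 1.59 × 0.58 × 4.45 = 4.104 ft³/s
w_2 = (28.8 − 3.9)/2 = 12.45 ft; q_2 = 3.32 × 2.14 × 12.45 = 88.45 ft³/s
w_3 = (33.2 − 12.8)/2 = 10.2 ft; q_3 = 2.25 × 1.53 × 10.2 = 35.11 ft³/s
w_4 = (38.4 − 28.8)/2 = 4.8 ft; q_4 = 2.91 × 1.65 × 4.8 = 23.05 ft³/s
w_5 = (38.4 − 33.2)/2 = 2.6 ft; q_5 = 1.28 × 0.55 × 2.6 = 1.830 ft³/s
Q = Σ qᵢ = 152.5 ft³/s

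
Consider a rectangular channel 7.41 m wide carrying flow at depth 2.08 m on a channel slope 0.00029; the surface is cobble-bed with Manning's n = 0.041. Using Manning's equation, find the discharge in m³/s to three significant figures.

7.75 m³/s

A = b·y = 7.41 × 2.08 = 15.41 m²
P = b + 2y = 7.41 + 2×2.08 = 11.57 m
R = A/P = 15.41/11.57 = 1.332 m
Q = (1/n)·A·R^(2/3)·S^(1/2) = (1/0.041) × 15.41 × 1.332^(2/3) × 0.00029^(1/2) = 7.750 m³/s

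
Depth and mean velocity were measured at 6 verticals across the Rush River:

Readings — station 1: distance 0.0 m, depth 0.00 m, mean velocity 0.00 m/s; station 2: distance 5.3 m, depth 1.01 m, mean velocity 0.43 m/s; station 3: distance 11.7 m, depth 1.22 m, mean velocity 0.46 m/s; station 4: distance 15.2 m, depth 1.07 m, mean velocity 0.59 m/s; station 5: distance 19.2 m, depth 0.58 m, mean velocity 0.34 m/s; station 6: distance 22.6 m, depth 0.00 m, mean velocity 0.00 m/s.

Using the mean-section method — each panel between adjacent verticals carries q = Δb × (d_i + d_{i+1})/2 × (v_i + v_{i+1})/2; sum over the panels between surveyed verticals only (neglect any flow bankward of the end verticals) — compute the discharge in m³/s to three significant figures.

7.56 m³/s

Panel 1-2: Δb = 5.3 m, d̄ = (0.00+1.01)/2 = 0.505, v̄ = (0.00+0.43)/2 = 0.215 → q = 5.3×0.505×0.215 = 0.5754 m³/s
Panel 2-3: Δb = 6.4 m, d̄ = (1.01+1.22)/2 = 1.115, v̄ = (0.43+0.46)/2 = 0.445 → q = 6.4×1.115×0.445 = 3.176 m³/s
Panel 3-4: Δb = 3.5 m, d̄ = (1.22+1.07)/2 = 1.145, v̄ = (0.46+0.59)/2 = 0.525 → q = 3.5×1.145×0.525 = 2.104 m³/s
Panel 4-5: Δb = 4 m, d̄ = (1.07+0.58)/2 = 0.825, v̄ = (0.59+0.34)/2 = 0.465 → q = 4×0.825×0.465 = 1.535 m³/s
Panel 5-6: Δb = 3.4 m, d̄ = (0.58+0.00)/2 = 0.29, v̄ = (0.34+0.00)/2 = 0.17 → q = 3.4×0.29×0.17 = 0.1676 m³/s
Q = Σ q = 7.557 m³/s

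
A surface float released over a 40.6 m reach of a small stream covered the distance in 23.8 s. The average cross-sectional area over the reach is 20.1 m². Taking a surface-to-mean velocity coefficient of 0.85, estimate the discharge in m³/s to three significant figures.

v_surface = L / t̄ = 40.6 / 23.8 = 1.706 m/s
v_mean = 0.85 × 1.706 = 1.450 m/s
Q = A × v_mean = 20.1 × 1.450 = 29.15 m³/s

29.1 m³/s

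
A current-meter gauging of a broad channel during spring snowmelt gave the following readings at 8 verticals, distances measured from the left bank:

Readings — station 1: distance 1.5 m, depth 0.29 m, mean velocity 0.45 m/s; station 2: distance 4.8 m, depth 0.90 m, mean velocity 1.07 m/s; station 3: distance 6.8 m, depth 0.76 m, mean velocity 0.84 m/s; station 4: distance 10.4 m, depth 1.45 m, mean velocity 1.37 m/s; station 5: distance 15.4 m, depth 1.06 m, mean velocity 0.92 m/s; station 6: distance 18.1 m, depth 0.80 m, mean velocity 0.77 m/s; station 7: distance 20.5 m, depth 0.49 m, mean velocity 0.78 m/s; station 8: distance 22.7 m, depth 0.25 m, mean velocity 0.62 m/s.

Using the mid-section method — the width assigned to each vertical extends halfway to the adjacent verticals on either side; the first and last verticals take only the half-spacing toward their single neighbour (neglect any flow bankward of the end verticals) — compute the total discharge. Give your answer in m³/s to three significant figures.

19.5 m³/s

w_1 = (4.8 − 1.5)/2 = 1.65 m; q_1 = 0.45 × 0.29 × 1.65 = 0.2153 m³/s
w_2 = (6.8 − 1.5)/2 = 2.65 m; q_2 = 1.07 × 0.90 × 2.65 = 2.552 m³/s
w_3 = (10.4 − 4.8)/2 = 2.8 m; q_3 = 0.84 × 0.76 × 2.8 = 1.788 m³/s
w_4 = (15.4 − 6.8)/2 = 4.3 m; q_4 = 1.37 × 1.45 × 4.3 = 8.542 m³/s
w_5 = (18.1 − 10.4)/2 = 3.85 m; q_5 = 0.92 × 1.06 × 3.85 = 3.755 m³/s
w_6 = (20.5 − 15.4)/2 = 2.55 m; q_6 = 0.77 × 0.80 × 2.55 = 1.571 m³/s
w_7 = (22.7 − 18.1)/2 = 2.3 m; q_7 = 0.78 × 0.49 × 2.3 = 0.8791 m³/s
w_8 = (22.7 − 20.5)/2 = 1.1 m; q_8 = 0.62 × 0.25 × 1.1 = 0.1705 m³/s
Q = Σ qᵢ = 19.47 m³/s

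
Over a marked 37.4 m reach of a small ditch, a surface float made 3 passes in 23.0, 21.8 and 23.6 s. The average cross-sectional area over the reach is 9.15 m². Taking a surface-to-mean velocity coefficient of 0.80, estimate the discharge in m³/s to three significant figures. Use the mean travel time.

12.0 m³/s

t̄ = (23.0 + 21.8 + 23.6) / 3 = 22.8 s
v_surface = L / t̄ = 37.4 / 22.8 = 1.640 m/s
v_mean = 0.80 × 1.640 = 1.312 m/s
Q = A × v_mean = 9.15 × 1.312 = 12.01 m³/s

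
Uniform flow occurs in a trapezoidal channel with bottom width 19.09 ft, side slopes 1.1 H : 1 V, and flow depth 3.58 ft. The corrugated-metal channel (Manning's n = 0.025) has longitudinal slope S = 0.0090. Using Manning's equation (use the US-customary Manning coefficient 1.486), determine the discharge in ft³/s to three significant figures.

917 ft³/s

A = (b + z·y)·y = (19.09 + 1.1×3.58)×3.58 = 82.44 ft²
P = b + 2y√(1+z²) = 19.09 + 2×3.58×√(1+1.1²) = 29.73 ft
R = A/P = 82.44/29.73 = 2.773 ft
Q = (1.486/n)·A·R^(2/3)·S^(1/2) = (1.486/0.025) × 82.44 × 2.773^(2/3) × 0.0090^(1/2) = 917.5 ft³/s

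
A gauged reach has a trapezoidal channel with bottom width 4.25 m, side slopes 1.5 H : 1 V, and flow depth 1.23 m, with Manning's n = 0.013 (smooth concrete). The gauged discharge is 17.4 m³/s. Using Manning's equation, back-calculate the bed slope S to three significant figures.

A = (b + z·y)·y = (4.25 + 1.5×1.23)×1.23 = 7.497 m²
P = b + 2y√(1+z²) = 4.25 + 2×1.23×√(1+1.5²) = 8.685 m
R = A/P = 7.497/8.685 = 0.8632 m
S = (Q·n / (1·A·R^(2/3)))² = (17.4×0.013 / (1×7.497×0.9066))² = 0.001108

0.00111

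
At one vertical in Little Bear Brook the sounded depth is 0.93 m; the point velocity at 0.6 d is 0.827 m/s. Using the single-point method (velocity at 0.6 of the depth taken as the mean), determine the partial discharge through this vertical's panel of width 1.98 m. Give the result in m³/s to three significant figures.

1.52 m³/s

v̄ = v₀.₆ = 0.827 m/s
q = v̄ × d × w = 0.8270 × 0.93 × 1.98 = 1.523 m³/s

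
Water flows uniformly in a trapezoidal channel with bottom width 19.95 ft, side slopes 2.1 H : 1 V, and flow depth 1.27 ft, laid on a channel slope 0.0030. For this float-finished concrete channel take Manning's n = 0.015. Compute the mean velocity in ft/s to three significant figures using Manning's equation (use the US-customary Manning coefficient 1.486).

A = (b + z·y)·y = (19.95 + 2.1×1.27)×1.27 = 28.72 ft²
P = b + 2y√(1+z²) = 19.95 + 2×1.27×√(1+2.1²) = 25.86 ft
R = A/P = 28.72/25.86 = 1.111 ft
Q = (1.486/n)·A·R^(2/3)·S^(1/2) = (1.486/0.015) × 28.72 × 1.111^(2/3) × 0.0030^(1/2) = 167.2 ft³/s
V = Q/A = 167.2/28.72 = 5.820 ft/s

5.82 ft/s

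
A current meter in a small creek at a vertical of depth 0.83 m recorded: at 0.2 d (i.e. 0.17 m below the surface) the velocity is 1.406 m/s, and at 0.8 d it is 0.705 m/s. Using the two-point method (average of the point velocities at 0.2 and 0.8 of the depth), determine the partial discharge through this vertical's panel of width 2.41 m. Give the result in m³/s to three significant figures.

2.11 m³/s

v̄ = (1.406 + 0.705) / 2 = 1.056 m/s
q = v̄ × d × w = 1.056 × 0.83 × 2.41 = 2.111 m³/s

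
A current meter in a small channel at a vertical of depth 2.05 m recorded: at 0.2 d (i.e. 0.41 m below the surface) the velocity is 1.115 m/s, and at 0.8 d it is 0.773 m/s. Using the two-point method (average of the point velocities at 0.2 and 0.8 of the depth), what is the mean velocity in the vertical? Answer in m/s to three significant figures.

v̄ = (1.115 + 0.773) / 2 = 0.9440 m/s

0.944 m/s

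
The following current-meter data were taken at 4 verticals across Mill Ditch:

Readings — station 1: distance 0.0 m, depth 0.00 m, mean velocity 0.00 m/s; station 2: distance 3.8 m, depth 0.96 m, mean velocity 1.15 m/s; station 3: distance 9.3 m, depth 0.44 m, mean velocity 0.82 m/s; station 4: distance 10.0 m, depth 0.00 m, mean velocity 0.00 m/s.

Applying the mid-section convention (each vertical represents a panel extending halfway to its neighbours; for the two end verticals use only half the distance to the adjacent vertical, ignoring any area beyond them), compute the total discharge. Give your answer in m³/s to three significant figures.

6.25 m³/s

w_2 = (9.3 − 0.0)/2 = 4.65 m; q_2 = 1.15 × 0.96 × 4.65 = 5.134 m³/s
w_3 = (10.0 − 3.8)/2 = 3.1 m; q_3 = 0.82 × 0.44 × 3.1 = 1.118 m³/s
Stations 1, 4 contribute zero (depth or velocity is 0).
Q = Σ qᵢ = 6.252 m³/s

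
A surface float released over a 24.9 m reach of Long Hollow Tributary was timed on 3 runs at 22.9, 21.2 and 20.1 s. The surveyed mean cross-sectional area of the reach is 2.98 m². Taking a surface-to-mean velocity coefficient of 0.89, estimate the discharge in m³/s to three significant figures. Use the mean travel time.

t̄ = (22.9 + 21.2 + 20.1) / 3 = 21.4 s
v_surface = L / t̄ = 24.9 / 21.4 = 1.164 m/s
v_mean = 0.89 × 1.164 = 1.036 m/s
Q = A × v_mean = 2.98 × 1.036 = 3.086 m³/s

3.09 m³/s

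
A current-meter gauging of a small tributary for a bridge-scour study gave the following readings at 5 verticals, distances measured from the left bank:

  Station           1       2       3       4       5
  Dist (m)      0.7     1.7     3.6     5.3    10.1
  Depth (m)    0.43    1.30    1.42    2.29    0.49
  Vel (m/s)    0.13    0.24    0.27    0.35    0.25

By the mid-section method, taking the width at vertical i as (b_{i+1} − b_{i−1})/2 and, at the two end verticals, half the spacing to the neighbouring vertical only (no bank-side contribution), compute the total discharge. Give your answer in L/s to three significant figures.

w_1 = (1.7 − 0.7)/2 = 0.5 m; q_1 = 0.13 × 0.43 × 0.5 = 0.02795 m³/s
w_2 = (3.6 − 0.7)/2 = 1.45 m; q_2 = 0.24 × 1.30 × 1.45 = 0.4524 m³/s
w_3 = (5.3 − 1.7)/2 = 1.8 m; q_3 = 0.27 × 1.42 × 1.8 = 0.6901 m³/s
w_4 = (10.1 − 3.6)/2 = 3.25 m; q_4 = 0.35 × 2.29 × 3.25 = 2.605 m³/s
w_5 = (10.1 − 5.3)/2 = 2.4 m; q_5 = 0.25 × 0.49 × 2.4 = 0.2940 m³/s
Q = Σ qᵢ = 4.069 m³/s
= 4.069 × 1000 = 4069 L/s

4070 L/s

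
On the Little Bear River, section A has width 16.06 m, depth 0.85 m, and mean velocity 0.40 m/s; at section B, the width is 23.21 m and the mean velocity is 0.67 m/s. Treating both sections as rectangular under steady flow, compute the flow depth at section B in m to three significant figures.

Q = A₁V₁ = (16.06×0.85) × 0.40 = 5.460 m³/s
d₂ = Q/(b₂ V₂) = 5.460/(23.21×0.67) = 0.3511 m

0.351 m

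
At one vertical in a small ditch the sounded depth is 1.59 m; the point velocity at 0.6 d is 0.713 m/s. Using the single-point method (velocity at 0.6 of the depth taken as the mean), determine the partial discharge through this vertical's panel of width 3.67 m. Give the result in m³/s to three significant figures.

4.16 m³/s

v̄ = v₀.₆ = 0.713 m/s
q = v̄ × d × w = 0.7130 × 1.59 × 3.67 = 4.161 m³/s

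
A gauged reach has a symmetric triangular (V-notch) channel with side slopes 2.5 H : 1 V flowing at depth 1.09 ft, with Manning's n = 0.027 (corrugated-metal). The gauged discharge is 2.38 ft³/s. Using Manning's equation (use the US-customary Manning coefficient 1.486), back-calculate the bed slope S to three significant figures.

A = z·y² = 2.5×1.09² = 2.970 ft²
P = 2y√(1+z²) = 2×1.09×√(1+2.5²) = 5.870 ft
R = A/P = 2.970/5.870 = 0.5060 ft
S = (Q·n / (1.486·A·R^(2/3)))² = (2.38×0.027 / (1.486×2.970×0.6350))² = 0.0005257

0.000526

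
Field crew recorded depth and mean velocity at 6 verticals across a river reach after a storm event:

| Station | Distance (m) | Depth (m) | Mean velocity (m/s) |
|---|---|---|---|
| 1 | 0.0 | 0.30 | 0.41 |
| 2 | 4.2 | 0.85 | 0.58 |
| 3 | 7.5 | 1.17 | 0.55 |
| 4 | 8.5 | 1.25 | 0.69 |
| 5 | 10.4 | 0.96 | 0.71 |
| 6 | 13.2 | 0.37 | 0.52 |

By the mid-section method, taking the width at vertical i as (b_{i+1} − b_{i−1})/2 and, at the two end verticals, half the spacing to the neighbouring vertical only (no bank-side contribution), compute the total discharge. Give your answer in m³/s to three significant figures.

w_1 = (4.2 − 0.0)/2 = 2.1 m; q_1 = 0.41 × 0.30 × 2.1 = 0.2583 m³/s
w_2 = (7.5 − 0.0)/2 = 3.75 m; q_2 = 0.58 × 0.85 × 3.75 = 1.849 m³/s
w_3 = (8.5 − 4.2)/2 = 2.15 m; q_3 = 0.55 × 1.17 × 2.15 = 1.384 m³/s
w_4 = (10.4 − 7.5)/2 = 1.45 m; q_4 = 0.69 × 1.25 × 1.45 = 1.251 m³/s
w_5 = (13.2 − 8.5)/2 = 2.35 m; q_5 = 0.71 × 0.96 × 2.35 = 1.602 m³/s
w_6 = (13.2 − 10.4)/2 = 1.4 m; q_6 = 0.52 × 0.37 × 1.4 = 0.2694 m³/s
Q = Σ qᵢ = 6.612 m³/s

6.61 m³/s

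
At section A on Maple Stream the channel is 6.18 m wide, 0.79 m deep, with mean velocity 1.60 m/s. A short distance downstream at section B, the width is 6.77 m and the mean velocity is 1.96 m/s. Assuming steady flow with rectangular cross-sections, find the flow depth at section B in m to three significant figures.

0.589 m

Q = A₁V₁ = (6.18×0.79) × 1.60 = 7.812 m³/s
d₂ = Q/(b₂ V₂) = 7.812/(6.77×1.96) = 0.5887 m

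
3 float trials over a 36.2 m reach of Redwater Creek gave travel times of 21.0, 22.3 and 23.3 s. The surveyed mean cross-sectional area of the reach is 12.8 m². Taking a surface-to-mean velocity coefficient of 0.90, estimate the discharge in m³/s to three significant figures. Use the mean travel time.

t̄ = (21.0 + 22.3 + 23.3) / 3 = 22.2 s
v_surface = L / t̄ = 36.2 / 22.2 = 1.631 m/s
v_mean = 0.90 × 1.631 = 1.468 m/s
Q = A × v_mean = 12.8 × 1.468 = 18.78 m³/s

18.8 m³/s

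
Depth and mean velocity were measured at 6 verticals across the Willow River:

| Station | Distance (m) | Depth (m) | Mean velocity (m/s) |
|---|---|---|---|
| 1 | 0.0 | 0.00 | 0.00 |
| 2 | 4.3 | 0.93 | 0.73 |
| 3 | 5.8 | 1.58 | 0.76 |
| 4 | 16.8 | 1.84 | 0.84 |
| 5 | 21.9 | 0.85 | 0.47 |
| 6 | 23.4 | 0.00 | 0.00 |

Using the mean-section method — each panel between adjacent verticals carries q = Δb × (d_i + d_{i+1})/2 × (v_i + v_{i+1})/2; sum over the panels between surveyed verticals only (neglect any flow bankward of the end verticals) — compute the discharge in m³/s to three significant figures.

21.8 m³/s

Panel 1-2: Δb = 4.3 m, d̄ = (0.00+0.93)/2 = 0.465, v̄ = (0.00+0.73)/2 = 0.365 → q = 4.3×0.465×0.365 = 0.7298 m³/s
Panel 2-3: Δb = 1.5 m, d̄ = (0.93+1.58)/2 = 1.255, v̄ = (0.73+0.76)/2 = 0.745 → q = 1.5×1.255×0.745 = 1.402 m³/s
Panel 3-4: Δb = 11 m, d̄ = (1.58+1.84)/2 = 1.71, v̄ = (0.76+0.84)/2 = 0.8 → q = 11×1.71×0.8 = 15.05 m³/s
Panel 4-5: Δb = 5.1 m, d̄ = (1.84+0.85)/2 = 1.345, v̄ = (0.84+0.47)/2 = 0.655 → q = 5.1×1.345×0.655 = 4.493 m³/s
Panel 5-6: Δb = 1.5 m, d̄ = (0.85+0.00)/2 = 0.425, v̄ = (0.47+0.00)/2 = 0.235 → q = 1.5×0.425×0.235 = 0.1498 m³/s
Q = Σ q = 21.82 m³/s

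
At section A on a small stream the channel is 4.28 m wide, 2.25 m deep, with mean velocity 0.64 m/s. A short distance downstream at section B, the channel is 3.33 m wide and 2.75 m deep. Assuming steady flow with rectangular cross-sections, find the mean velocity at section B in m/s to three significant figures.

Q = A₁V₁ = (4.28×2.25) × 0.64 = 6.163 m³/s
A₂ = 3.33 × 2.75 = 9.158 m²
V₂ = Q/A₂ = 6.163/9.158 = 0.6730 m/s

0.673 m/s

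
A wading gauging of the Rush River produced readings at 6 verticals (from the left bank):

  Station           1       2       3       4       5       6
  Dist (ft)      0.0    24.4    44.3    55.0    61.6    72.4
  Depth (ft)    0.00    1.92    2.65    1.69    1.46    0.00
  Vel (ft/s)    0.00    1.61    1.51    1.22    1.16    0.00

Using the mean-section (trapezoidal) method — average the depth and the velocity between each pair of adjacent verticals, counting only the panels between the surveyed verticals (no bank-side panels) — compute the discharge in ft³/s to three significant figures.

Panel 1-2: Δb = 24.4 ft, d̄ = (0.00+1.92)/2 = 0.96, v̄ = (0.00+1.61)/2 = 0.805 → q = 24.4×0.96×0.805 = 18.86 ft³/s
Panel 2-3: Δb = 19.9 ft, d̄ = (1.92+2.65)/2 = 2.285, v̄ = (1.61+1.51)/2 = 1.56 → q = 19.9×2.285×1.56 = 70.94 ft³/s
Panel 3-4: Δb = 10.7 ft, d̄ = (2.65+1.69)/2 = 2.17, v̄ = (1.51+1.22)/2 = 1.365 → q = 10.7×2.17×1.365 = 31.69 ft³/s
Panel 4-5: Δb = 6.6 ft, d̄ = (1.69+1.46)/2 = 1.575, v̄ = (1.22+1.16)/2 = 1.19 → q = 6.6×1.575×1.19 = 12.37 ft³/s
Panel 5-6: Δb = 10.8 ft, d̄ = (1.46+0.00)/2 = 0.73, v̄ = (1.16+0.00)/2 = 0.58 → q = 10.8×0.73×0.58 = 4.573 ft³/s
Q = Σ q = 138.4 ft³/s

138 ft³/s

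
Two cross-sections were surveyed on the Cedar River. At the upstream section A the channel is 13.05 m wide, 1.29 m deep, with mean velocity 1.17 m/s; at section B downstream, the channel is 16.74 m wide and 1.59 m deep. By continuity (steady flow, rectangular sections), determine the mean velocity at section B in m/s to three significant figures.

Q = A₁V₁ = (13.05×1.29) × 1.17 = 19.70 m³/s
A₂ = 16.74 × 1.59 = 26.62 m²
V₂ = Q/A₂ = 19.70/26.62 = 0.7400 m/s

0.740 m/s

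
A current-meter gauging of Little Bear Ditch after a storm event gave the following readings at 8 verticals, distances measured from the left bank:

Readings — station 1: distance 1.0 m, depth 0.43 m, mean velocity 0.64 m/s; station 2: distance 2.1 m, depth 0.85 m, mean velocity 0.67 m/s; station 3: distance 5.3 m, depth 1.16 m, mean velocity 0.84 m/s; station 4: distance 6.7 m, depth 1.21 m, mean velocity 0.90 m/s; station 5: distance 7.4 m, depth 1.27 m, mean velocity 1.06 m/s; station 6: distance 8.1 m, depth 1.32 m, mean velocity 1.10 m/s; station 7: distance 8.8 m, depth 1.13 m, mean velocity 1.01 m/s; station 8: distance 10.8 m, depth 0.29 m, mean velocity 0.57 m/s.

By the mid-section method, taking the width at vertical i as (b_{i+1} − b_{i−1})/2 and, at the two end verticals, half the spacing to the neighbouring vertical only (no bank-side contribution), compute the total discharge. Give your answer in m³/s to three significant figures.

8.43 m³/s

w_1 = (2.1 − 1.0)/2 = 0.55 m; q_1 = 0.64 × 0.43 × 0.55 = 0.1514 m³/s
w_2 = (5.3 − 1.0)/2 = 2.15 m; q_2 = 0.67 × 0.85 × 2.15 = 1.224 m³/s
w_3 = (6.7 − 2.1)/2 = 2.3 m; q_3 = 0.84 × 1.16 × 2.3 = 2.241 m³/s
w_4 = (7.4 − 5.3)/2 = 1.05 m; q_4 = 0.90 × 1.21 × 1.05 = 1.143 m³/s
w_5 = (8.1 − 6.7)/2 = 0.7 m; q_5 = 1.06 × 1.27 × 0.7 = 0.9423 m³/s
w_6 = (8.8 − 7.4)/2 = 0.7 m; q_6 = 1.10 × 1.32 × 0.7 = 1.016 m³/s
w_7 = (10.8 − 8.1)/2 = 1.35 m; q_7 = 1.01 × 1.13 × 1.35 = 1.541 m³/s
w_8 = (10.8 − 8.8)/2 = 1 m; q_8 = 0.57 × 0.29 × 1 = 0.1653 m³/s
Q = Σ qᵢ = 8.425 m³/s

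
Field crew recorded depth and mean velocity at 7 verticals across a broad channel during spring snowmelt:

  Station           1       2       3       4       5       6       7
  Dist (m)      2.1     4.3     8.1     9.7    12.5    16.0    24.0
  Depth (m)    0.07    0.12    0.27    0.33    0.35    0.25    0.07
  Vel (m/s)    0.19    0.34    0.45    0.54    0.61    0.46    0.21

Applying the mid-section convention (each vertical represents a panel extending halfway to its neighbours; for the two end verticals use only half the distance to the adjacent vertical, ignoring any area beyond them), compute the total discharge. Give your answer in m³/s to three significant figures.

2.25 m³/s

w_1 = (4.3 − 2.1)/2 = 1.1 m; q_1 = 0.19 × 0.07 × 1.1 = 0.01463 m³/s
w_2 = (8.1 − 2.1)/2 = 3 m; q_2 = 0.34 × 0.12 × 3 = 0.1224 m³/s
w_3 = (9.7 − 4.3)/2 = 2.7 m; q_3 = 0.45 × 0.27 × 2.7 = 0.3281 m³/s
w_4 = (12.5 − 8.1)/2 = 2.2 m; q_4 = 0.54 × 0.33 × 2.2 = 0.3920 m³/s
w_5 = (16.0 − 9.7)/2 = 3.15 m; q_5 = 0.61 × 0.35 × 3.15 = 0.6725 m³/s
w_6 = (24.0 − 12.5)/2 = 5.75 m; q_6 = 0.46 × 0.25 × 5.75 = 0.6613 m³/s
w_7 = (24.0 − 16.0)/2 = 4 m; q_7 = 0.21 × 0.07 × 4 = 0.05880 m³/s
Q = Σ qᵢ = 2.250 m³/s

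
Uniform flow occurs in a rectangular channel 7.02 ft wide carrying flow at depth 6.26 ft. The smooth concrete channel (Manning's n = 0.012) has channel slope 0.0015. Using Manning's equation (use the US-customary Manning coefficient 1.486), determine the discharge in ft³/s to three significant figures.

A = b·y = 7.02 × 6.26 = 43.95 ft²
P = b + 2y = 7.02 + 2×6.26 = 19.54 ft
R = A/P = 43.95/19.54 = 2.249 ft
Q = (1.486/n)·A·R^(2/3)·S^(1/2) = (1.486/0.012) × 43.95 × 2.249^(2/3) × 0.0015^(1/2) = 361.8 ft³/s

362 ft³/s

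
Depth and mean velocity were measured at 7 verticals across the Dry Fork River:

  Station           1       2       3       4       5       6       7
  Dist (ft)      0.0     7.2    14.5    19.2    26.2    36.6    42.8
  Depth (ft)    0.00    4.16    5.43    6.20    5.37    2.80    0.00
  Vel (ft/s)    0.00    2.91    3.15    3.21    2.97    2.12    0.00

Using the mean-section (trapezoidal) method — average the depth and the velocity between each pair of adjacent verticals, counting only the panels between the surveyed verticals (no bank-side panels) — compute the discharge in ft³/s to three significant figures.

Panel 1-2: Δb = 7.2 ft, d̄ = (0.00+4.16)/2 = 2.08, v̄ = (0.00+2.91)/2 = 1.455 → q = 7.2×2.08×1.455 = 21.79 ft³/s
Panel 2-3: Δb = 7.3 ft, d̄ = (4.16+5.43)/2 = 4.795, v̄ = (2.91+3.15)/2 = 3.03 → q = 7.3×4.795×3.03 = 106.1 ft³/s
Panel 3-4: Δb = 4.7 ft, d̄ = (5.43+6.20)/2 = 5.815, v̄ = (3.15+3.21)/2 = 3.18 → q = 4.7×5.815×3.18 = 86.91 ft³/s
Panel 4-5: Δb = 7 ft, d̄ = (6.20+5.37)/2 = 5.785, v̄ = (3.21+2.97)/2 = 3.09 → q = 7×5.785×3.09 = 125.1 ft³/s
Panel 5-6: Δb = 10.4 ft, d̄ = (5.37+2.80)/2 = 4.085, v̄ = (2.97+2.12)/2 = 2.545 → q = 10.4×4.085×2.545 = 108.1 ft³/s
Panel 6-7: Δb = 6.2 ft, d̄ = (2.80+0.00)/2 = 1.4, v̄ = (2.12+0.00)/2 = 1.06 → q = 6.2×1.4×1.06 = 9.201 ft³/s
Q = Σ q = 457.2 ft³/s

457 ft³/s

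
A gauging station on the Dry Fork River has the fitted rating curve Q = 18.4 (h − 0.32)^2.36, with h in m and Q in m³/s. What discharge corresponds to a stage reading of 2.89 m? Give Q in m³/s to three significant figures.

171 m³/s

Q = 18.4 × (2.89 − 0.32)^2.36 = 18.4 × 2.57^2.36 = 170.7 m³/s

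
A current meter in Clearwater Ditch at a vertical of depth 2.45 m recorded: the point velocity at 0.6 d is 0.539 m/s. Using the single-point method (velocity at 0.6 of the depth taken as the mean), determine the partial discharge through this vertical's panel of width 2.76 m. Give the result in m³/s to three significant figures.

3.64 m³/s

v̄ = v₀.₆ = 0.539 m/s
q = v̄ × d × w = 0.5390 × 2.45 × 2.76 = 3.645 m³/s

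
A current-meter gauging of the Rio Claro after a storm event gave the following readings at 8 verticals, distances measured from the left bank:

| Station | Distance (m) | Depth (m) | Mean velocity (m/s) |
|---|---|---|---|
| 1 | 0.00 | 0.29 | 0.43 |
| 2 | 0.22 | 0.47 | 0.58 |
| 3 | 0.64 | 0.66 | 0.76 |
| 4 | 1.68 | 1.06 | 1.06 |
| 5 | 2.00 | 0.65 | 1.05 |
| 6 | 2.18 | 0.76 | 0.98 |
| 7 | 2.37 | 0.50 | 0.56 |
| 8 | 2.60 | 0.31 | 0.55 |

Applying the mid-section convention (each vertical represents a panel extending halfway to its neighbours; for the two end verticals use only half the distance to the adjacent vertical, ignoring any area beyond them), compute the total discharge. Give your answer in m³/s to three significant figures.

1.62 m³/s

w_1 = (0.22 − 0.00)/2 = 0.11 m; q_1 = 0.43 × 0.29 × 0.11 = 0.01372 m³/s
w_2 = (0.64 − 0.00)/2 = 0.32 m; q_2 = 0.58 × 0.47 × 0.32 = 0.08723 m³/s
w_3 = (1.68 − 0.22)/2 = 0.73 m; q_3 = 0.76 × 0.66 × 0.73 = 0.3662 m³/s
w_4 = (2.00 − 0.64)/2 = 0.68 m; q_4 = 1.06 × 1.06 × 0.68 = 0.7640 m³/s
w_5 = (2.18 − 1.68)/2 = 0.25 m; q_5 = 1.05 × 0.65 × 0.25 = 0.1706 m³/s
w_6 = (2.37 − 2.00)/2 = 0.185 m; q_6 = 0.98 × 0.76 × 0.185 = 0.1378 m³/s
w_7 = (2.60 − 2.18)/2 = 0.21 m; q_7 = 0.56 × 0.50 × 0.21 = 0.05880 m³/s
w_8 = (2.60 − 2.37)/2 = 0.115 m; q_8 = 0.55 × 0.31 × 0.115 = 0.01961 m³/s
Q = Σ qᵢ = 1.618 m³/s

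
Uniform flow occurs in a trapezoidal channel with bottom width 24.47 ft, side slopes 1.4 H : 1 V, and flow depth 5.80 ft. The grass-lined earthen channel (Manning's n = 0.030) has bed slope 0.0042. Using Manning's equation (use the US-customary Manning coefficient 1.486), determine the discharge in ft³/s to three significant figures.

1590 ft³/s

A = (b + z·y)·y = (24.47 + 1.4×5.80)×5.80 = 189.0 ft²
P = b + 2y√(1+z²) = 24.47 + 2×5.80×√(1+1.4²) = 44.43 ft
R = A/P = 189.0/44.43 = 4.255 ft
Q = (1.486/n)·A·R^(2/3)·S^(1/2) = (1.486/0.030) × 189.0 × 4.255^(2/3) × 0.0042^(1/2) = 1593 ft³/s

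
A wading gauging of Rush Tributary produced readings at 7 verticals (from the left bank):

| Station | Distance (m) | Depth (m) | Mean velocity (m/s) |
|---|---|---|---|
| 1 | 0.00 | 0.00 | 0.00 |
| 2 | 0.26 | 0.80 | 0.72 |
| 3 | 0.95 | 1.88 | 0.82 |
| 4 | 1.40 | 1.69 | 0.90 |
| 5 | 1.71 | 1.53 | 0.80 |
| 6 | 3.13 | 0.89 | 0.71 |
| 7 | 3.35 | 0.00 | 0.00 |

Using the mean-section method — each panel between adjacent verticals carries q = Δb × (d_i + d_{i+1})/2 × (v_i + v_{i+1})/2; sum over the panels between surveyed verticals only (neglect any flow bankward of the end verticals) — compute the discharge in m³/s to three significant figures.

Panel 1-2: Δb = 0.26 m, d̄ = (0.00+0.80)/2 = 0.4, v̄ = (0.00+0.72)/2 = 0.36 → q = 0.26×0.4×0.36 = 0.03744 m³/s
Panel 2-3: Δb = 0.69 m, d̄ = (0.80+1.88)/2 = 1.34, v̄ = (0.72+0.82)/2 = 0.77 → q = 0.69×1.34×0.77 = 0.7119 m³/s
Panel 3-4: Δb = 0.45 m, d̄ = (1.88+1.69)/2 = 1.785, v̄ = (0.82+0.90)/2 = 0.86 → q = 0.45×1.785×0.86 = 0.6908 m³/s
Panel 4-5: Δb = 0.31 m, d̄ = (1.69+1.53)/2 = 1.61, v̄ = (0.90+0.80)/2 = 0.85 → q = 0.31×1.61×0.85 = 0.4242 m³/s
Panel 5-6: Δb = 1.42 m, d̄ = (1.53+0.89)/2 = 1.21, v̄ = (0.80+0.71)/2 = 0.755 → q = 1.42×1.21×0.755 = 1.297 m³/s
Panel 6-7: Δb = 0.22 m, d̄ = (0.89+0.00)/2 = 0.445, v̄ = (0.71+0.00)/2 = 0.355 → q = 0.22×0.445×0.355 = 0.03475 m³/s
Q = Σ q = 3.196 m³/s

3.20 m³/s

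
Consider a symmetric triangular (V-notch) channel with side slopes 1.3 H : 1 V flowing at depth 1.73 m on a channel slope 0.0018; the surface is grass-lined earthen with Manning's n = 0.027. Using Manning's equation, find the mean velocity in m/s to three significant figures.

A = z·y² = 1.3×1.73² = 3.891 m²
P = 2y√(1+z²) = 2×1.73×√(1+1.3²) = 5.675 m
R = A/P = 3.891/5.675 = 0.6856 m
Q = (1/n)·A·R^(2/3)·S^(1/2) = (1/0.027) × 3.891 × 0.6856^(2/3) × 0.0018^(1/2) = 4.754 m³/s
V = Q/A = 4.754/3.891 = 1.222 m/s

1.22 m/s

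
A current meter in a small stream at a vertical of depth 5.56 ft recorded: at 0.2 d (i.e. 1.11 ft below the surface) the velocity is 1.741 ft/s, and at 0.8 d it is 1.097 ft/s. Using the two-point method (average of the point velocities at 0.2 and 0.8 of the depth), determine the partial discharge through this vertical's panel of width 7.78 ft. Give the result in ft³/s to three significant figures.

v̄ = (1.741 + 1.097) / 2 = 1.419 ft/s
q = v̄ × d × w = 1.419 × 5.56 × 7.78 = 61.38 ft³/s

61.4 ft³/s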